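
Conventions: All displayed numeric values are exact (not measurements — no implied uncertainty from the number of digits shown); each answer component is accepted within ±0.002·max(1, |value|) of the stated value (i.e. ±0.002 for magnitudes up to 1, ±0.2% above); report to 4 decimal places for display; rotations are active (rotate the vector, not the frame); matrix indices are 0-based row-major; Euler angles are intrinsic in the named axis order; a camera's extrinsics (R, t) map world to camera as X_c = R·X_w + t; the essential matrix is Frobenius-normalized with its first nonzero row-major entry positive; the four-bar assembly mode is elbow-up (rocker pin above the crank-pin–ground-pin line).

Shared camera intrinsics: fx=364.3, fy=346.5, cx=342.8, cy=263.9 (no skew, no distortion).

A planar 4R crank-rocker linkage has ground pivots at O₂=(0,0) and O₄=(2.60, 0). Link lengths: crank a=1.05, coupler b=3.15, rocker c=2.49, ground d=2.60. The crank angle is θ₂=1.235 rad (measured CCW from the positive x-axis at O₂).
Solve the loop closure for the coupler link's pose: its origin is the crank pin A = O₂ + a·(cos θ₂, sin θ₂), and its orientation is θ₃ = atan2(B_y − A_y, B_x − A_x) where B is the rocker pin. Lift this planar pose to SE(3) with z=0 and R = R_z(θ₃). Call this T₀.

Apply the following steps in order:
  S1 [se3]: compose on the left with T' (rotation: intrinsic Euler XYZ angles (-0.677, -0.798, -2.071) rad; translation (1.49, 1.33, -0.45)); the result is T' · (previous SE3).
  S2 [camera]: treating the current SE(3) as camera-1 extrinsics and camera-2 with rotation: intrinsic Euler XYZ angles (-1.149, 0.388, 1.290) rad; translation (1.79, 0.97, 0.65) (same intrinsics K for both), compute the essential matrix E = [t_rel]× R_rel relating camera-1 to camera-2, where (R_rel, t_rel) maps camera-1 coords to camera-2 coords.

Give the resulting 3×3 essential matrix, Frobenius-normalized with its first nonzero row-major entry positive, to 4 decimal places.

matrix = [0.0162 -0.0876 0.1491; -0.1341 0.6237 -0.2702; 0.0783 -0.2815 -0.6360]

source (fourbar_fk): coupler pose = R=[0.8898 -0.4563 0.0000; 0.4563 0.8898 0.0000; 0.0000 0.0000 1.0000], t=(0.3460, 0.9914, 0.0000)
after S1 (compose_se3): R=[-0.0184 0.6979 -0.7160; -0.7910 0.4278 0.4374; 0.6115 0.5744 0.5442], t=(1.9815, 1.0385, 0.4309)
after S2 (essential): [0.0162 -0.0876 0.1491; -0.1341 0.6237 -0.2702; 0.0783 -0.2815 -0.6360]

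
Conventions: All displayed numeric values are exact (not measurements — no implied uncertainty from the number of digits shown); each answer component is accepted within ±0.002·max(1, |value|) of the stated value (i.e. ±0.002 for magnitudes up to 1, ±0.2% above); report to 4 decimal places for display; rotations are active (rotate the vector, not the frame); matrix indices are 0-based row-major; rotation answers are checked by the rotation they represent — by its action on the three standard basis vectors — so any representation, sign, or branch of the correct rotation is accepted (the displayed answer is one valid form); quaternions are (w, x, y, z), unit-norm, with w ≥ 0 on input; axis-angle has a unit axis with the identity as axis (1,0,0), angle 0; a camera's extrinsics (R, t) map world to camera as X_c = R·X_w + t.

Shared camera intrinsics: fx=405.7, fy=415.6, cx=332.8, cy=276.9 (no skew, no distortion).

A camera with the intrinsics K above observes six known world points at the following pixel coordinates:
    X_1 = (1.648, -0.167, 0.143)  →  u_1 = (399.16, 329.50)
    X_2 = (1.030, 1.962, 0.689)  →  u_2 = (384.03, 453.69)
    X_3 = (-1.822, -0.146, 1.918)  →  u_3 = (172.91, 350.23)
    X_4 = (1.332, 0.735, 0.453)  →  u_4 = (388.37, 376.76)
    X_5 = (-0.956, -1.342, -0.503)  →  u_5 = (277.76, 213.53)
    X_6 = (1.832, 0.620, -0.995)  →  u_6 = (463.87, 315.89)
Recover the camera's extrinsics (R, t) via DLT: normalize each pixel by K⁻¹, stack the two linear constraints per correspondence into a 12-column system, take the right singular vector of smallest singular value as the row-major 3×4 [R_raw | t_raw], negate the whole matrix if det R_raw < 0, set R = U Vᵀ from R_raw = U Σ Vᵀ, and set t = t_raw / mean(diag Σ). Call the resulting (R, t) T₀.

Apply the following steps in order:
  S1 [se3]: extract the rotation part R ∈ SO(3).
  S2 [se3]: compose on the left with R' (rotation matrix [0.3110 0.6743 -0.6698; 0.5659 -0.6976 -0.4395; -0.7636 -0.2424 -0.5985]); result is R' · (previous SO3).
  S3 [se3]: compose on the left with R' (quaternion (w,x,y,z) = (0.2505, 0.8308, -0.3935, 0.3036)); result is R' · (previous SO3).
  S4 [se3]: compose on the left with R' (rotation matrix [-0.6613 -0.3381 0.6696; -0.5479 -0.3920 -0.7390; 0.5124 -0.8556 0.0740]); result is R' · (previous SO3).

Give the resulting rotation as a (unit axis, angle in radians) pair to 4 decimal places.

rotation (axis_angle) = ((0.8492, -0.1740, -0.4987), 2.0686)

source (pnp_recover): camera pose = R=[0.8695 0.1457 -0.4719; 0.3103 0.5821 0.7516; 0.3842 -0.8000 0.4609], t=(-0.1500, 0.4000, 6.4497)
after S1 (rot_of_se3): [0.8695 0.1457 -0.4719; 0.3103 0.5821 0.7516; 0.3842 -0.8000 0.4609]
after S2 (compose_so3): [0.2223 0.9736 0.0513; 0.1068 0.0280 -0.9939; -0.9691 0.2265 -0.0977]
after S3 (compose_so3): [-0.2714 0.5396 0.7970; 0.4631 -0.6527 0.5996; 0.8438 0.5318 -0.0728]
after S4 (compose_so3): [0.5879 0.2199 -0.7785; -0.6564 -0.4328 -0.6179; -0.4728 0.8743 -0.1101]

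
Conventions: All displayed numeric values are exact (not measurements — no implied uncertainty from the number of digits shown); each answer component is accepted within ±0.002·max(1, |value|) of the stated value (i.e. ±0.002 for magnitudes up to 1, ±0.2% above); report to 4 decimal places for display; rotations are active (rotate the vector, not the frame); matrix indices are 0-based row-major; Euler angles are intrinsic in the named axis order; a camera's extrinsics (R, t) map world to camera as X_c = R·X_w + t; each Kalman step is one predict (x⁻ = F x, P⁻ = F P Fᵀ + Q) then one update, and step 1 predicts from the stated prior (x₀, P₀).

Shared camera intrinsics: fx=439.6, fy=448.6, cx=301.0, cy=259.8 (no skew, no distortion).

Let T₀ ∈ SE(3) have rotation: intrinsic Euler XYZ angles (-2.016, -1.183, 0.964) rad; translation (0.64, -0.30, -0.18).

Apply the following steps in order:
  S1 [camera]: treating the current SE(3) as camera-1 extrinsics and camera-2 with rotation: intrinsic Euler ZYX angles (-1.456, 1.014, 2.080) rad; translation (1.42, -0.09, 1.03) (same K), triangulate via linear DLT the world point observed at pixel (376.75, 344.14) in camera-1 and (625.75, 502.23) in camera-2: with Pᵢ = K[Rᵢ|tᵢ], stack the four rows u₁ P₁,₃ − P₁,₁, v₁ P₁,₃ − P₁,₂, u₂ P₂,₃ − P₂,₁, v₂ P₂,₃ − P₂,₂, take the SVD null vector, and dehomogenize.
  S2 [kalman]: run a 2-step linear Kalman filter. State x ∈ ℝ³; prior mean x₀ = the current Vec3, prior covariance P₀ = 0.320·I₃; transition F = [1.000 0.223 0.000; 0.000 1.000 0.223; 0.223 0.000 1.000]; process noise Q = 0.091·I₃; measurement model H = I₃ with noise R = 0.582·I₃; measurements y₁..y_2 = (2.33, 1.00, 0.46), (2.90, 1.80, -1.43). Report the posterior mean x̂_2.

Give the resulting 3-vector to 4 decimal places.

after S1 (triangulate): (-0.7803, -0.3455, 0.5221)
after S2 (kf_track): (1.4201, 1.0139, 0.0799)

result = (1.4201, 1.0139, 0.0799)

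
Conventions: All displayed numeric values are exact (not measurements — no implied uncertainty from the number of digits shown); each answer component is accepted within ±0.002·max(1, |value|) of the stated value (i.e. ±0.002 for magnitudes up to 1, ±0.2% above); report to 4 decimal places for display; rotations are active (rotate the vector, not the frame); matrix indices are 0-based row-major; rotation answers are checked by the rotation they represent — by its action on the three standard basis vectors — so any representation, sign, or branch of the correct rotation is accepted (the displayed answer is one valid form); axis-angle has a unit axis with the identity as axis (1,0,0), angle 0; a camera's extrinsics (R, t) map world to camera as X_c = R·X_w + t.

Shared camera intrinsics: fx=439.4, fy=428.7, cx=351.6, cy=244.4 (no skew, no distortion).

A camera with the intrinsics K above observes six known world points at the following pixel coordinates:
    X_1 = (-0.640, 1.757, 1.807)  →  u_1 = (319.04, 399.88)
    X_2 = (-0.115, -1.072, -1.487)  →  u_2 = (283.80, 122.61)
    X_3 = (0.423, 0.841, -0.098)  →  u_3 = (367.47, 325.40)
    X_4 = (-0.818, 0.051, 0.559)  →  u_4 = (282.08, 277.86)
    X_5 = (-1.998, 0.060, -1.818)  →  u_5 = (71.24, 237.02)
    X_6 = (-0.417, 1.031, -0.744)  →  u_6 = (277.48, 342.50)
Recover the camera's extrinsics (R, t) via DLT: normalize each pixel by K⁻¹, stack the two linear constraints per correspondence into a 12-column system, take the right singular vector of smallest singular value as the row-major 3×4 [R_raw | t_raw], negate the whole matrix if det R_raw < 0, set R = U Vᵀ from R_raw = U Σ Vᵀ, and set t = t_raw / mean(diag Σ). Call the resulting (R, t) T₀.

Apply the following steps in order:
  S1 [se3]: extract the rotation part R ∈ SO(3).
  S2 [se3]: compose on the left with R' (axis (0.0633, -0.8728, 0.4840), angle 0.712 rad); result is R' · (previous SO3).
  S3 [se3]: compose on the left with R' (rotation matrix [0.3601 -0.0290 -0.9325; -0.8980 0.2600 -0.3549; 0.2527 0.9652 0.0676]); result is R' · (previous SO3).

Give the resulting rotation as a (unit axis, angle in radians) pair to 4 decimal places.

rotation (axis_angle) = ((0.3589, -0.7585, -0.5440), 1.8498)

source (pnp_recover): camera pose = R=[0.9838 0.0374 0.1756; -0.0851 0.9583 0.2727; -0.1581 -0.2833 0.9459], t=(-0.2500, 0.2000, 5.3899)
after S1 (rot_of_se3): [0.9838 0.0374 0.1756; -0.0851 0.9583 0.2727; -0.1581 -0.2833 0.9459]
after S2 (compose_so3): [0.8627 -0.1282 -0.4892; 0.2405 0.9549 0.1739; 0.4448 -0.2677 0.8547]
after S3 (compose_so3): [-0.1111 0.1758 -0.9781; -0.8701 0.4584 0.1812; 0.4802 0.8712 0.1020]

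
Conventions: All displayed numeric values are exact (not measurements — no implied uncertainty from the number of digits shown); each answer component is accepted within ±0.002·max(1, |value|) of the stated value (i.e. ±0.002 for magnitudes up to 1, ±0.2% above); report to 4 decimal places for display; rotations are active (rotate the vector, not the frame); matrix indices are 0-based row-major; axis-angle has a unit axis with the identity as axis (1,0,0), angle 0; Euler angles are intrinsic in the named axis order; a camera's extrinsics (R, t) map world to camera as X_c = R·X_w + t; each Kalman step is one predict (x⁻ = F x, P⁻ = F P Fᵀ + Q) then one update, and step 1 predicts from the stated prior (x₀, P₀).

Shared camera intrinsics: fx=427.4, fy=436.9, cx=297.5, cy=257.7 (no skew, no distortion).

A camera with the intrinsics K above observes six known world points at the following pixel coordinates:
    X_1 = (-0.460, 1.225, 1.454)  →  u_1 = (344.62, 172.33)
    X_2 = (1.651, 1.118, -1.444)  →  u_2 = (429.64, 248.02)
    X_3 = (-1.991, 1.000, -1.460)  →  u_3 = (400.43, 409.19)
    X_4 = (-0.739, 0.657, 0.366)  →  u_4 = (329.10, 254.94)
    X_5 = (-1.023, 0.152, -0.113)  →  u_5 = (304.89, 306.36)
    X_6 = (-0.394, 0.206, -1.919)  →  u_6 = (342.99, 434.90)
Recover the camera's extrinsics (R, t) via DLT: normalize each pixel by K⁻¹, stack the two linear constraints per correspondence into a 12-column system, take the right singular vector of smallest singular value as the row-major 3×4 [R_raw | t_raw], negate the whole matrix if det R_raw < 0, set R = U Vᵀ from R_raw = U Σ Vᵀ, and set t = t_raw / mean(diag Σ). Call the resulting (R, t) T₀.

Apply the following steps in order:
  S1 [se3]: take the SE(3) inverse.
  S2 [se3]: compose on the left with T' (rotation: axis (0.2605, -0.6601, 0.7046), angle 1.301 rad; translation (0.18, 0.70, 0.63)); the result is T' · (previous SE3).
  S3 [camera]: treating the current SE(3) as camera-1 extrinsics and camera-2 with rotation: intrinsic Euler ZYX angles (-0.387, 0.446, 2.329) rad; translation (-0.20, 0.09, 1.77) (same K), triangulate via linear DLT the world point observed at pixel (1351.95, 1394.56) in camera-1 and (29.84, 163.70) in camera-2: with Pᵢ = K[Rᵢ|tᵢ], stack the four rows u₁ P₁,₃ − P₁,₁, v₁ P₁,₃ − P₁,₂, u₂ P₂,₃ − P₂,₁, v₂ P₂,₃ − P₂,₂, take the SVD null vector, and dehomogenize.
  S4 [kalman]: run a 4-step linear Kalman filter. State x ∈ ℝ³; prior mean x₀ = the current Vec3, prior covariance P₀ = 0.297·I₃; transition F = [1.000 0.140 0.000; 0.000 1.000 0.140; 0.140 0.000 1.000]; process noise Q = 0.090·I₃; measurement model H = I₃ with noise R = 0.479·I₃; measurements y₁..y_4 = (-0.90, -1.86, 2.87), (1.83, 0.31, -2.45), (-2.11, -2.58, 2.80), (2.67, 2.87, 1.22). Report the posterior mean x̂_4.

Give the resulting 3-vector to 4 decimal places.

result = (0.5333, 0.6770, 1.1731)

source (pnp_recover): camera pose = R=[-0.1747 0.9590 -0.2233; -0.5508 -0.2832 -0.7851; -0.8162 -0.0142 0.5777], t=(-0.2498, 0.0304, 4.9724)
after S1 (invert_se3): R=[-0.1747 -0.5508 -0.8162; 0.9590 -0.2832 -0.0142; -0.2233 -0.7851 0.5777], t=(4.0313, 0.3188, -2.9042)
after S2 (compose_se3): R=[-0.7154 0.4476 -0.5364; 0.5976 -0.0056 -0.8017; -0.3619 -0.8942 -0.2636], t=(2.6550, 4.8360, 1.8773)
after S3 (triangulate): (-1.1091, 0.7901, 0.6719)
after S4 (kf_track): (0.5333, 0.6770, 1.1731)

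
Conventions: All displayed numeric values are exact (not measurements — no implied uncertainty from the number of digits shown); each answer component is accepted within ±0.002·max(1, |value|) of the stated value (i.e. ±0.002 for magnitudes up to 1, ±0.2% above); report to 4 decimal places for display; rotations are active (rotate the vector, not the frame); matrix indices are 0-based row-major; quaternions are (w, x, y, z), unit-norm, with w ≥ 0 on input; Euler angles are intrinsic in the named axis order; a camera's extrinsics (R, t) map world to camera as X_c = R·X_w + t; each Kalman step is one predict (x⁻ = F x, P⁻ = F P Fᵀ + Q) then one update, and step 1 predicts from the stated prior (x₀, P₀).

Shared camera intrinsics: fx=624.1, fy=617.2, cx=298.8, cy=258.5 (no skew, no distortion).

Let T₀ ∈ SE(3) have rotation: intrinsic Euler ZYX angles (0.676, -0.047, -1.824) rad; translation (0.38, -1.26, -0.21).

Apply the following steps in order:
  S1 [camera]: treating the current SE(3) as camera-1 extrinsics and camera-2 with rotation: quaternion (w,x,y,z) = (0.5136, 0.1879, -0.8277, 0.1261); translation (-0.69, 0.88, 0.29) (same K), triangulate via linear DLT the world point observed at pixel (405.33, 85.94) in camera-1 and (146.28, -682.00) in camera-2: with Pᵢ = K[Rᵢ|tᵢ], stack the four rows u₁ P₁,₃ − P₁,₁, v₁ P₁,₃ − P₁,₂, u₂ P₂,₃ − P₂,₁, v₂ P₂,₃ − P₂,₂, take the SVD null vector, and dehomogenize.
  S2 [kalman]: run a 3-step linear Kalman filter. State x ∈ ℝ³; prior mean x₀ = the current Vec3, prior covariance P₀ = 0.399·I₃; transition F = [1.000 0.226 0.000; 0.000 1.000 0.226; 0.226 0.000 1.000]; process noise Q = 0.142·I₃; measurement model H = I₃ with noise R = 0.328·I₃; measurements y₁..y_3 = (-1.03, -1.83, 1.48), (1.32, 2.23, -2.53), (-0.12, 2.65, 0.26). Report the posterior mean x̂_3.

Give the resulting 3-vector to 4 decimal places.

after S1 (triangulate): (0.5101, -1.9797, 0.1840)
after S2 (kf_track): (0.2210, 1.4107, -0.0953)

result = (0.2210, 1.4107, -0.0953)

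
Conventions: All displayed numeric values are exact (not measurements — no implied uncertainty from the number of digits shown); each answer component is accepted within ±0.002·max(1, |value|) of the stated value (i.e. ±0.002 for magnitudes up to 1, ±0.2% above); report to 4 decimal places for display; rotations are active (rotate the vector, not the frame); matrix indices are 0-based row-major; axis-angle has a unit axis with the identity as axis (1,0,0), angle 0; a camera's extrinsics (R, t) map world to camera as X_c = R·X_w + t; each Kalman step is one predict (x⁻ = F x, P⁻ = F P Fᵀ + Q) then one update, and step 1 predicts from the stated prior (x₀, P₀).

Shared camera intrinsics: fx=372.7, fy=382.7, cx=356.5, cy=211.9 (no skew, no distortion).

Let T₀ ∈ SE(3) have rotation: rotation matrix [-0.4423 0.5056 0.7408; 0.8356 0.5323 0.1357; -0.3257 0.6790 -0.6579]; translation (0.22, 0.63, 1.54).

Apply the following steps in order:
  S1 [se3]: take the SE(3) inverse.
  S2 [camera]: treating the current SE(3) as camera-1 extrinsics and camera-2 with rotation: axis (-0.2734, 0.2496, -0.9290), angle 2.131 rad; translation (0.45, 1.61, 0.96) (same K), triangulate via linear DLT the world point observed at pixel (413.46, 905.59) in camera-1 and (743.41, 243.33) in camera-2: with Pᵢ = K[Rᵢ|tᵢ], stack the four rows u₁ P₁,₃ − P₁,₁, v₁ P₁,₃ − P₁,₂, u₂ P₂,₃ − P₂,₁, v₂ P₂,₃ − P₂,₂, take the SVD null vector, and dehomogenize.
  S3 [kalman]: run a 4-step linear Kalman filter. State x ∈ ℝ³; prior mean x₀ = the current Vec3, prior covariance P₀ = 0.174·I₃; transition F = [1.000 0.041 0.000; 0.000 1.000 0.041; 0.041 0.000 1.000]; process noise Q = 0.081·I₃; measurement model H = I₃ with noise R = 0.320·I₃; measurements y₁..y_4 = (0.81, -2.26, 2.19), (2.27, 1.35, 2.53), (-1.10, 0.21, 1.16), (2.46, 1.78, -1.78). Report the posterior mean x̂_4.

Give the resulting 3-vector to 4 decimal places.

result = (1.2140, 0.9489, 0.4344)

after S1 (invert_se3): R=[-0.4423 0.8356 -0.3257; 0.5056 0.5323 0.6790; 0.7408 0.1357 -0.6579], t=(0.0725, -1.4923, 0.7647)
after S2 (triangulate): (0.8490, 1.1160, 1.7470)
after S3 (kf_track): (1.2140, 0.9489, 0.4344)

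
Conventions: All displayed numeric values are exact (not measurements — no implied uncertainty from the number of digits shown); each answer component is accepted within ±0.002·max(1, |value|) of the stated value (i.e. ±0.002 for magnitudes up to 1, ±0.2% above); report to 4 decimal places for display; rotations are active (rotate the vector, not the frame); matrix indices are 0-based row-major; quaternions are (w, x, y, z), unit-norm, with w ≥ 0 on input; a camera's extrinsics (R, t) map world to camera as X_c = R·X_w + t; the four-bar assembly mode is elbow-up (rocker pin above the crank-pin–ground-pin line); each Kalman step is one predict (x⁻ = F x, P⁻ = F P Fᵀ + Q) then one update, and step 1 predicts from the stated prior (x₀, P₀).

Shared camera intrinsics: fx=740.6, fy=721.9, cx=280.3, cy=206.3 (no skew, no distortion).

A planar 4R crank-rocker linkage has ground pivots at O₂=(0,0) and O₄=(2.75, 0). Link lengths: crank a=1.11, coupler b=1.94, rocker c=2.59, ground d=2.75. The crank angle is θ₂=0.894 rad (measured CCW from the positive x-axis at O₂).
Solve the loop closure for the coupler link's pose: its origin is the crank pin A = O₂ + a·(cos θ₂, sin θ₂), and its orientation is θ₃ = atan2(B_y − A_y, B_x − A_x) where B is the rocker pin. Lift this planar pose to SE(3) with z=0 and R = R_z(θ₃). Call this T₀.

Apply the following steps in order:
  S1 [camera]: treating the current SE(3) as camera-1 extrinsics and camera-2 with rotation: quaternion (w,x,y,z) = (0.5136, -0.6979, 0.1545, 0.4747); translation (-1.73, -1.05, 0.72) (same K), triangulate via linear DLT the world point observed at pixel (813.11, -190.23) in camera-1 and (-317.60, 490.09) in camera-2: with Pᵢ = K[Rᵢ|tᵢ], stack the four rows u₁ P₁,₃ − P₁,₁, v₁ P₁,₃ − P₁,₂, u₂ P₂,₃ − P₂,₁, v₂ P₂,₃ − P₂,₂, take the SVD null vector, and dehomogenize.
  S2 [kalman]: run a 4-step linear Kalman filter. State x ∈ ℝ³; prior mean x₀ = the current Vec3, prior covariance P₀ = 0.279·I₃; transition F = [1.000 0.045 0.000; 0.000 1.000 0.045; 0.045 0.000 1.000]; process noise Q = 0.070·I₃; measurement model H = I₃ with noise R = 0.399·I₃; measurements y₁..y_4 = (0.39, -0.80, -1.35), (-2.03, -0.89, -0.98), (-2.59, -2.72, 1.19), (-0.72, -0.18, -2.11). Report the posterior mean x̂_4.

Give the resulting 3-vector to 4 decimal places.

result = (-1.4139, -1.1800, -0.5937)

source (fourbar_fk): coupler pose = R=[0.5932 -0.8050 0.0000; 0.8050 0.5932 0.0000; 0.0000 0.0000 1.0000], t=(0.6952, 0.8653, 0.0000)
after S1 (triangulate): (-1.1386, -1.6884, 1.9168)
after S2 (kf_track): (-1.4139, -1.1800, -0.5937)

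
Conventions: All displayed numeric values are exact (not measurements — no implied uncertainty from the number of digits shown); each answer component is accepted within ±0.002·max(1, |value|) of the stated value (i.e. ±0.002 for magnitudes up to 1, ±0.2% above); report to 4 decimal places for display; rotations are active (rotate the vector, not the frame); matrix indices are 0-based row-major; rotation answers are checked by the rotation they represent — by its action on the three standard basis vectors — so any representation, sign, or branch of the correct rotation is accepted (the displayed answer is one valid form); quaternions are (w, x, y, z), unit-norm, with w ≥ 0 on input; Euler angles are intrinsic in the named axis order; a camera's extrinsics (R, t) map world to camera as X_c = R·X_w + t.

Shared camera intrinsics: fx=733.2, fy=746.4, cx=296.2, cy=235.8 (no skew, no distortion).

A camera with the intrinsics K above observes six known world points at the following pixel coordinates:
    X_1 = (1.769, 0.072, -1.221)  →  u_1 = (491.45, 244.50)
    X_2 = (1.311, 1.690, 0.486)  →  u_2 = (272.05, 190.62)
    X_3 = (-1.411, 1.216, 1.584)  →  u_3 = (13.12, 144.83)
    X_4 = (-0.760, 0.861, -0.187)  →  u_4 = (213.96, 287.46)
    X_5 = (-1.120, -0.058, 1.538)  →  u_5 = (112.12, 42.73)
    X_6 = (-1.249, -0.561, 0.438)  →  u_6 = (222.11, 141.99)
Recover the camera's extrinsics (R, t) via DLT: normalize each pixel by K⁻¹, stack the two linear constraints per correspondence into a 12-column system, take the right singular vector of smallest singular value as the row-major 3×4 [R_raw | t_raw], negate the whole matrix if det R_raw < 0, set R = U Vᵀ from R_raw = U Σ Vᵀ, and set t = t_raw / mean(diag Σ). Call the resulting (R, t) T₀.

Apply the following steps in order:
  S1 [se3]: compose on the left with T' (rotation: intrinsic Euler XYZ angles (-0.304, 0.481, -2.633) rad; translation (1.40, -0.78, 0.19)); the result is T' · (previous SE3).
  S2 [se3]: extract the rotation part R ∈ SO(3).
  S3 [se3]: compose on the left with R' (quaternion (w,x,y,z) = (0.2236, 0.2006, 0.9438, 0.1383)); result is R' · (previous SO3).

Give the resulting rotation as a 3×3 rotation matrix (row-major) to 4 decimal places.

source (pnp_recover): camera pose = R=[0.6016 -0.5837 -0.5454; -0.3329 0.4374 -0.8354; 0.7262 0.6841 0.0688], t=(0.2000, -0.3800, 5.8398)
after S1 (compose_se3): R=[-0.2735 0.9573 0.0935; 0.2858 -0.0119 0.9582; 0.9184 0.2888 -0.2704], t=(3.7830, 1.0433, 5.2184)
after S2 (rot_of_se3): [-0.2735 0.9573 0.0935; 0.2858 -0.0119 0.9582; 0.9184 0.2888 -0.2704]
after S3 (compose_so3): [0.7533 -0.6504 0.0978; 0.2888 0.4606 0.8393; -0.5909 -0.6040 0.5348]

rotation (matrix) = ((0.7533, -0.6504, 0.0978), (0.2888, 0.4606, 0.8393), (-0.5909, -0.6040, 0.5348))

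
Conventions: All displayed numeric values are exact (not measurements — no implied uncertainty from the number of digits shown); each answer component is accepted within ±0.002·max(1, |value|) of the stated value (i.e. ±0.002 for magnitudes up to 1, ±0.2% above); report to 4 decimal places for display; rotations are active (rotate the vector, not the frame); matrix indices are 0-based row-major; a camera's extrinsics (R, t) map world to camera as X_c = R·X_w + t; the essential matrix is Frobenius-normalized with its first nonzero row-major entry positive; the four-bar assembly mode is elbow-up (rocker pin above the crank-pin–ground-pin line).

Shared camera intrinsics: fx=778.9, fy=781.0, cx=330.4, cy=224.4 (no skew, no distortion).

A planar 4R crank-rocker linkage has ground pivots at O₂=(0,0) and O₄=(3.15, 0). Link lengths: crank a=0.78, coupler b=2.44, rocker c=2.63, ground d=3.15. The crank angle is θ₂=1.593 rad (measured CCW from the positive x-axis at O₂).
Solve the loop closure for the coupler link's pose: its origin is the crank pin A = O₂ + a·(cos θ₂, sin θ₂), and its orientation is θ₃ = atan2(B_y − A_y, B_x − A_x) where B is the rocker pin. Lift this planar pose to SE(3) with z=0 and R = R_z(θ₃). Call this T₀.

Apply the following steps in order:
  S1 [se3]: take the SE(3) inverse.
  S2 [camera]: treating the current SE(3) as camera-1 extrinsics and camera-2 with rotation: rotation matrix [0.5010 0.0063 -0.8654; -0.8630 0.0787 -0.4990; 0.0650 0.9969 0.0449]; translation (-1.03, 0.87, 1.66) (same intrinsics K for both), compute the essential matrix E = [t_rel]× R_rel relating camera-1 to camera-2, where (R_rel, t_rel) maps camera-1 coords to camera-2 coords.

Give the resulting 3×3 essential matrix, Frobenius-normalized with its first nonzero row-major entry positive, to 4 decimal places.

matrix = [0.5430 -0.1931 0.3165; 0.4174 0.0026 -0.5188; 0.0683 -0.0829 0.3358]

source (fourbar_fk): coupler pose = R=[0.7801 -0.6257 0.0000; 0.6257 0.7801 0.0000; 0.0000 0.0000 1.0000], t=(-0.0173, 0.7798, 0.0000)
after S1 (invert_se3): R=[0.7801 0.6257 0.0000; -0.6257 0.7801 0.0000; 0.0000 0.0000 1.0000], t=(-0.4744, -0.6192, 0.0000)
after S2 (essential): [0.5430 -0.1931 0.3165; 0.4174 0.0026 -0.5188; 0.0683 -0.0829 0.3358]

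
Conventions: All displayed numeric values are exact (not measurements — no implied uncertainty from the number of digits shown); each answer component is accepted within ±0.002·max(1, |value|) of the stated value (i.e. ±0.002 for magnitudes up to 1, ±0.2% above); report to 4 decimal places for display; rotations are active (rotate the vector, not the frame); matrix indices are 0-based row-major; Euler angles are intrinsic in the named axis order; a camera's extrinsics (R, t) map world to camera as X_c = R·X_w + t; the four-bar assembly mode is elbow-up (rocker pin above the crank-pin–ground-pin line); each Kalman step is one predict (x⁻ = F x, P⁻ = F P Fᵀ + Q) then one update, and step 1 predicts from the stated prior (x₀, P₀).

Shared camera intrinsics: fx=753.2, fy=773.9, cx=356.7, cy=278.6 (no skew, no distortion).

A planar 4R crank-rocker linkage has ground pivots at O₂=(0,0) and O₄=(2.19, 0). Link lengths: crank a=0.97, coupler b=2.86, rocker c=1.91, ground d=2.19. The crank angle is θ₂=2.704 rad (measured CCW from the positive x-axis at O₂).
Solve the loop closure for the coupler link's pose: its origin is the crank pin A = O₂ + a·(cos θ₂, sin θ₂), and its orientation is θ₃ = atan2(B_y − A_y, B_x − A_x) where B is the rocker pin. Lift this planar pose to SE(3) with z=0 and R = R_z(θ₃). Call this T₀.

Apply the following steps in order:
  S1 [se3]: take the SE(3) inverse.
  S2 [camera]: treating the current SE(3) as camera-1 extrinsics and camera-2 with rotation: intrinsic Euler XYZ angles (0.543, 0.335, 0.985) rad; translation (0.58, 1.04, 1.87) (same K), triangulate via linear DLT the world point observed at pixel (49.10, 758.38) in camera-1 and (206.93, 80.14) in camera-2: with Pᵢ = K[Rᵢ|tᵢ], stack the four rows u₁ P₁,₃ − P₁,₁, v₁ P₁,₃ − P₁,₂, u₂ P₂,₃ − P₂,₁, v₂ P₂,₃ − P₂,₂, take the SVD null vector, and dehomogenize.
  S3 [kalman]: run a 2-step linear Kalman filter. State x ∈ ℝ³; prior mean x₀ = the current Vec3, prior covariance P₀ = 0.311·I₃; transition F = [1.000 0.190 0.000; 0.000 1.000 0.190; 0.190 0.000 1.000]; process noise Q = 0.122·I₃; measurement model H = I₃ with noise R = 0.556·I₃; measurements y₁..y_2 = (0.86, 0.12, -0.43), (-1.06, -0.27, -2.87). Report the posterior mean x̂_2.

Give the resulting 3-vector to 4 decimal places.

source (fourbar_fk): coupler pose = R=[0.8703 -0.4926 0.0000; 0.4926 0.8703 0.0000; 0.0000 0.0000 1.0000], t=(-0.8786, 0.4110, 0.0000)
after S1 (invert_se3): R=[0.8703 0.4926 0.0000; -0.4926 0.8703 0.0000; 0.0000 0.0000 1.0000], t=(0.5621, -0.7905, 0.0000)
after S2 (triangulate): (-1.7613, 0.8630, 1.3358)
after S3 (kf_track): (-0.8693, 0.2113, -1.0377)

result = (-0.8693, 0.2113, -1.0377)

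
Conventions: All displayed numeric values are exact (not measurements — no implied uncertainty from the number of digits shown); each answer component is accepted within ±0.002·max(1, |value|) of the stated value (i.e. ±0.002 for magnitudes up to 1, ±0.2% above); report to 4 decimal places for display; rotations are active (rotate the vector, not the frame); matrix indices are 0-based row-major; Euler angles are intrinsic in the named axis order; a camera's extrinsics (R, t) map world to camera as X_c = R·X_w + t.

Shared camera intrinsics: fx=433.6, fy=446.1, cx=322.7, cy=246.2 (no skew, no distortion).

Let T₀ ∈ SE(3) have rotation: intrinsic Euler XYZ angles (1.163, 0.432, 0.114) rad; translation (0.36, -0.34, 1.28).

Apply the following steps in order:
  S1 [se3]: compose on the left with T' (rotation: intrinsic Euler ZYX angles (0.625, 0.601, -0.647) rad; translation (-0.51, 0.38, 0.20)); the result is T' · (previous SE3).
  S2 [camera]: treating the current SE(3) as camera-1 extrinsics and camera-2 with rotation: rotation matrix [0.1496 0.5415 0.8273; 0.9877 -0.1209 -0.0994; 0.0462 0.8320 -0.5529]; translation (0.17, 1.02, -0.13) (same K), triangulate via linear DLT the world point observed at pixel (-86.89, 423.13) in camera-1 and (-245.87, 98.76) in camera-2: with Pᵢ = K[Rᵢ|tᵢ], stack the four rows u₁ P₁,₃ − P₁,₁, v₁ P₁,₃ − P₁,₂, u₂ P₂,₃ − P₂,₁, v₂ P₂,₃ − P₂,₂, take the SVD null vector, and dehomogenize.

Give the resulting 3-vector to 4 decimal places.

after S1 (compose_se3): R=[0.2853 -0.3172 0.9044; 0.5809 0.8078 0.1000; -0.7623 0.4969 0.4147], t=(0.0004, 1.3652, 1.0078)
after S2 (triangulate): (-1.3557, 0.2512, -1.2190)

result = (-1.3557, 0.2512, -1.2190)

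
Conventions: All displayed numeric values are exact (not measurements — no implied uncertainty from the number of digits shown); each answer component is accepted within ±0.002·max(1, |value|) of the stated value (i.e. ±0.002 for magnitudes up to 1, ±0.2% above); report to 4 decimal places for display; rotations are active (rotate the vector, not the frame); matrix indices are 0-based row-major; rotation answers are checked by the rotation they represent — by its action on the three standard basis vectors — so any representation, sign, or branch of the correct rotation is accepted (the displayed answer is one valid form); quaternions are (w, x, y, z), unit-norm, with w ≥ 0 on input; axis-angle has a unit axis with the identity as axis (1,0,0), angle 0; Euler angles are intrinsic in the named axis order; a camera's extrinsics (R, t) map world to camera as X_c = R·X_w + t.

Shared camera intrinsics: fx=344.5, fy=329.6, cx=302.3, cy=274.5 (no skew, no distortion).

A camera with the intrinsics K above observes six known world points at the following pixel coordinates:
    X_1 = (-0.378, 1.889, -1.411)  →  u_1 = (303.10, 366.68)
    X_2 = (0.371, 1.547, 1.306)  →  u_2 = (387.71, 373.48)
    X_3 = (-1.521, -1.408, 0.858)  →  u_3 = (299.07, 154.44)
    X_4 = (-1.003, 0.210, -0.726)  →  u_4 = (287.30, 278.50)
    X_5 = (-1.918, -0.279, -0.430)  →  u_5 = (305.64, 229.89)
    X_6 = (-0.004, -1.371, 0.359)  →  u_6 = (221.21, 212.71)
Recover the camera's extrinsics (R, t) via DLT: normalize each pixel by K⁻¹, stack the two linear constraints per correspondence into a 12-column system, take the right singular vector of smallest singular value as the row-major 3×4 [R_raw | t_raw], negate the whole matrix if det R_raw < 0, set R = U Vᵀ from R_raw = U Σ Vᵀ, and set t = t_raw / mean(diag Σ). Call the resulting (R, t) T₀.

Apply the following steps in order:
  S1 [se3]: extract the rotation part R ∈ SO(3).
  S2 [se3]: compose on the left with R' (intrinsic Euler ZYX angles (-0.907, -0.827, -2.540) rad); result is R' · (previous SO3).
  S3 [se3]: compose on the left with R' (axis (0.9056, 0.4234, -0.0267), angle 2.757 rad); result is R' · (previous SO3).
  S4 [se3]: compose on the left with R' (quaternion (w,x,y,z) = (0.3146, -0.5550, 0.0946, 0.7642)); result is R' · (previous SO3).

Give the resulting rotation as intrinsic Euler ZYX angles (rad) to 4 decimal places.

rotation (euler_zyx) = (1.1169, -1.1936, 2.0440)

source (pnp_recover): camera pose = R=[-0.5088 0.6125 0.6050; 0.5734 0.7653 -0.2925; -0.6421 0.1981 -0.7406], t=(-0.4800, 0.2801, 5.2106)
after S1 (rot_of_se3): [-0.5088 0.6125 0.6050; 0.5734 0.7653 -0.2925; -0.6421 0.1981 -0.7406]
after S2 (compose_so3): [-0.9637 0.1173 -0.2397; -0.1251 -0.9920 0.0176; -0.2357 0.0469 0.9707]
after S3 (compose_so3): [-0.7496 -0.6610 -0.0345; -0.5444 0.6454 -0.5357; 0.3764 -0.3828 -0.8437]
after S4 (compose_so3): [0.1615 0.0467 0.9858; 0.3310 -0.9436 -0.0095; 0.9297 0.3279 -0.1679]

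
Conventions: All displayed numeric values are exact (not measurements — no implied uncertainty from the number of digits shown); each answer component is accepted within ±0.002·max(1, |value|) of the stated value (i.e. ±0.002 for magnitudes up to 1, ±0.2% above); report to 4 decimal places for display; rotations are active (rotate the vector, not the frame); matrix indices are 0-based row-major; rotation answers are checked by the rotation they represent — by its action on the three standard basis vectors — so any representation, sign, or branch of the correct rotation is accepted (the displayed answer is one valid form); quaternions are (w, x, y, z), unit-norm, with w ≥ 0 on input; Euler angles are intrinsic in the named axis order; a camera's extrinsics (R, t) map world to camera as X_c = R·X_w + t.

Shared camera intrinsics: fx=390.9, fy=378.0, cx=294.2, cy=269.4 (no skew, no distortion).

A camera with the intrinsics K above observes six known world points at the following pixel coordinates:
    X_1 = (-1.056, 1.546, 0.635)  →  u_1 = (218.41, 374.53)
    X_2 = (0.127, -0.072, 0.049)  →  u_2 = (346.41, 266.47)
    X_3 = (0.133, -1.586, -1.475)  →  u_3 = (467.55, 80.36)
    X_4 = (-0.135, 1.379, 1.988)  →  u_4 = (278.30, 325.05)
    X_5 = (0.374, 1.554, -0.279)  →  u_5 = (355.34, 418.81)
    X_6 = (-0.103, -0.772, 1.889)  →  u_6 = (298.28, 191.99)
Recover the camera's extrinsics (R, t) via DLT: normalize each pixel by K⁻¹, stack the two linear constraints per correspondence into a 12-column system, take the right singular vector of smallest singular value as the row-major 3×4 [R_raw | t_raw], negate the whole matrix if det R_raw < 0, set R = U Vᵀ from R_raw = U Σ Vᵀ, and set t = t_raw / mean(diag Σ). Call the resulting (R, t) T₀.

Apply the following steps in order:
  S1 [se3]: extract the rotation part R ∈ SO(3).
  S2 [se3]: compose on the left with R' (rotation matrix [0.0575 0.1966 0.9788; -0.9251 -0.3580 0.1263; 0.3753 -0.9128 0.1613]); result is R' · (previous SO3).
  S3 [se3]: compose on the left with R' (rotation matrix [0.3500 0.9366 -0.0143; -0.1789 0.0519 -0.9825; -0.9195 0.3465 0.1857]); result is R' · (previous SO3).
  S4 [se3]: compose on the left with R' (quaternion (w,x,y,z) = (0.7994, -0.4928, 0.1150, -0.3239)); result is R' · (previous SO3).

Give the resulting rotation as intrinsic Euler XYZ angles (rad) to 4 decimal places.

rotation (euler_xyz) = (1.4171, 0.0157, 3.1297)

source (pnp_recover): camera pose = R=[0.9747 -0.1211 -0.1879; 0.0760 0.9700 -0.2308; 0.2102 0.2107 0.9547], t=(0.4200, 0.0399, 4.0098)
after S1 (rot_of_se3): [0.9747 -0.1211 -0.1879; 0.0760 0.9700 -0.2308; 0.2102 0.2107 0.9547]
after S2 (compose_so3): [0.2768 0.3900 0.8782; -0.9024 -0.2087 0.3770; 0.3303 -0.8969 0.2941]
after S3 (compose_so3): [-0.7530 -0.0461 0.6564; -0.4208 0.8006 -0.4265; -0.5058 -0.5974 -0.6223]
after S4 (compose_so3): [-0.9998 -0.0119 0.0157; -0.0137 -0.1533 -0.9881; 0.0142 -0.9881 0.1531]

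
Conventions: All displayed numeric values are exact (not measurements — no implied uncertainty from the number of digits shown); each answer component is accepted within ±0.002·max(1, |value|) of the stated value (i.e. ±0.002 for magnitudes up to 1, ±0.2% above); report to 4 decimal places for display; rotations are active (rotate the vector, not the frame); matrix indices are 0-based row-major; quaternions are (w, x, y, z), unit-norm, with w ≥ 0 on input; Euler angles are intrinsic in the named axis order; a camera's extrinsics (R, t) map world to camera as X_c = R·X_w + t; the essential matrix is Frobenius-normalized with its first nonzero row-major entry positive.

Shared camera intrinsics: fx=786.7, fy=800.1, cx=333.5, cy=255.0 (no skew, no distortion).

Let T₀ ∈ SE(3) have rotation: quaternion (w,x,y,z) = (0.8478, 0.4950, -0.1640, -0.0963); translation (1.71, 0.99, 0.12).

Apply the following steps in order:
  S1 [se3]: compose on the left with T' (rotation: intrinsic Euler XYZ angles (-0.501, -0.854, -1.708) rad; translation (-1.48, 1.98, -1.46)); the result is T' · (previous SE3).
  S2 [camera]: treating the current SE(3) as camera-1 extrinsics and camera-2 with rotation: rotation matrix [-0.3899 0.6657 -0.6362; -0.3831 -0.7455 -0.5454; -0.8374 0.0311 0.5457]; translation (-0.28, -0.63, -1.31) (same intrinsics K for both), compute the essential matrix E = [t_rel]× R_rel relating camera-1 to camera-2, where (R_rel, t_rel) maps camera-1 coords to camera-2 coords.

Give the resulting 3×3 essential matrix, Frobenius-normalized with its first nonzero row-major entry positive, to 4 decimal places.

after S1 (compose_se3): R=[-0.4331 -0.3369 -0.8360; -0.8720 0.3913 0.2940; 0.2281 0.8564 -0.4632], t=(-1.0798, 0.6838, -0.0184)
after S2 (essential): [0.5930 0.0359 -0.3833; -0.3323 -0.2769 -0.5440; -0.0723 -0.0526 -0.0959]

matrix = [0.5930 0.0359 -0.3833; -0.3323 -0.2769 -0.5440; -0.0723 -0.0526 -0.0959]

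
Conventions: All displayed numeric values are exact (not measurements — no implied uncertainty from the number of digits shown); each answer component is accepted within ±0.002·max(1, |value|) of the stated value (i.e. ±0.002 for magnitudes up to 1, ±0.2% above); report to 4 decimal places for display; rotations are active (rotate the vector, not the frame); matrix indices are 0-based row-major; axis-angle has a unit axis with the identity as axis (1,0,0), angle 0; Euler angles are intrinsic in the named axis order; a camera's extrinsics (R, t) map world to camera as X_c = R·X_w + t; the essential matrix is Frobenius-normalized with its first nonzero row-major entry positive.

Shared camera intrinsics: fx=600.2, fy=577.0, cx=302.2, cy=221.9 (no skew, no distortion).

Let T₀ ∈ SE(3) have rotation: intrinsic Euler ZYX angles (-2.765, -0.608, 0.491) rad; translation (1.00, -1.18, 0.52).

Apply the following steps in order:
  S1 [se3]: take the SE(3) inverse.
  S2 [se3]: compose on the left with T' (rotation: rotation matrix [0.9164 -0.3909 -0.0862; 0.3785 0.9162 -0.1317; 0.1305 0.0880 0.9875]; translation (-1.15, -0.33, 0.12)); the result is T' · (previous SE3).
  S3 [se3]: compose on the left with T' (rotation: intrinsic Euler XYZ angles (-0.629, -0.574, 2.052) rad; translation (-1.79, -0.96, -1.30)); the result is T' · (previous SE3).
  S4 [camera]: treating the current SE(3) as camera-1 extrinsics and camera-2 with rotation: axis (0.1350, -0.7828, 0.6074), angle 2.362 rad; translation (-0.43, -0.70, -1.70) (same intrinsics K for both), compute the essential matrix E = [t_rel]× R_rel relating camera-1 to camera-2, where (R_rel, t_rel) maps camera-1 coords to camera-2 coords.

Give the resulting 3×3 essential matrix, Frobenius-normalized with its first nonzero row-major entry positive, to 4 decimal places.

after S1 (invert_se3): R=[-0.7633 -0.3018 0.5712; 0.5748 -0.7210 0.3870; 0.2950 0.6237 0.7238], t=(0.1101, -1.6268, 0.0646)
after S2 (compose_se3): R=[-0.9496 -0.0485 0.3097; 0.1989 -0.8570 0.4755; 0.2424 0.5131 0.8234], t=(-0.4187, -1.7873, 0.0549)
after S3 (compose_se3): R=[0.0894 0.3782 -0.9214; -0.5513 0.7893 0.2704; 0.8295 0.4837 0.2790], t=(-0.3266, 0.0040, -0.7503)
after S4 (essential): [0.5765 0.0359 0.0437; -0.1050 -0.2702 0.6364; -0.3910 0.0241 -0.1480]

matrix = [0.5765 0.0359 0.0437; -0.1050 -0.2702 0.6364; -0.3910 0.0241 -0.1480]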